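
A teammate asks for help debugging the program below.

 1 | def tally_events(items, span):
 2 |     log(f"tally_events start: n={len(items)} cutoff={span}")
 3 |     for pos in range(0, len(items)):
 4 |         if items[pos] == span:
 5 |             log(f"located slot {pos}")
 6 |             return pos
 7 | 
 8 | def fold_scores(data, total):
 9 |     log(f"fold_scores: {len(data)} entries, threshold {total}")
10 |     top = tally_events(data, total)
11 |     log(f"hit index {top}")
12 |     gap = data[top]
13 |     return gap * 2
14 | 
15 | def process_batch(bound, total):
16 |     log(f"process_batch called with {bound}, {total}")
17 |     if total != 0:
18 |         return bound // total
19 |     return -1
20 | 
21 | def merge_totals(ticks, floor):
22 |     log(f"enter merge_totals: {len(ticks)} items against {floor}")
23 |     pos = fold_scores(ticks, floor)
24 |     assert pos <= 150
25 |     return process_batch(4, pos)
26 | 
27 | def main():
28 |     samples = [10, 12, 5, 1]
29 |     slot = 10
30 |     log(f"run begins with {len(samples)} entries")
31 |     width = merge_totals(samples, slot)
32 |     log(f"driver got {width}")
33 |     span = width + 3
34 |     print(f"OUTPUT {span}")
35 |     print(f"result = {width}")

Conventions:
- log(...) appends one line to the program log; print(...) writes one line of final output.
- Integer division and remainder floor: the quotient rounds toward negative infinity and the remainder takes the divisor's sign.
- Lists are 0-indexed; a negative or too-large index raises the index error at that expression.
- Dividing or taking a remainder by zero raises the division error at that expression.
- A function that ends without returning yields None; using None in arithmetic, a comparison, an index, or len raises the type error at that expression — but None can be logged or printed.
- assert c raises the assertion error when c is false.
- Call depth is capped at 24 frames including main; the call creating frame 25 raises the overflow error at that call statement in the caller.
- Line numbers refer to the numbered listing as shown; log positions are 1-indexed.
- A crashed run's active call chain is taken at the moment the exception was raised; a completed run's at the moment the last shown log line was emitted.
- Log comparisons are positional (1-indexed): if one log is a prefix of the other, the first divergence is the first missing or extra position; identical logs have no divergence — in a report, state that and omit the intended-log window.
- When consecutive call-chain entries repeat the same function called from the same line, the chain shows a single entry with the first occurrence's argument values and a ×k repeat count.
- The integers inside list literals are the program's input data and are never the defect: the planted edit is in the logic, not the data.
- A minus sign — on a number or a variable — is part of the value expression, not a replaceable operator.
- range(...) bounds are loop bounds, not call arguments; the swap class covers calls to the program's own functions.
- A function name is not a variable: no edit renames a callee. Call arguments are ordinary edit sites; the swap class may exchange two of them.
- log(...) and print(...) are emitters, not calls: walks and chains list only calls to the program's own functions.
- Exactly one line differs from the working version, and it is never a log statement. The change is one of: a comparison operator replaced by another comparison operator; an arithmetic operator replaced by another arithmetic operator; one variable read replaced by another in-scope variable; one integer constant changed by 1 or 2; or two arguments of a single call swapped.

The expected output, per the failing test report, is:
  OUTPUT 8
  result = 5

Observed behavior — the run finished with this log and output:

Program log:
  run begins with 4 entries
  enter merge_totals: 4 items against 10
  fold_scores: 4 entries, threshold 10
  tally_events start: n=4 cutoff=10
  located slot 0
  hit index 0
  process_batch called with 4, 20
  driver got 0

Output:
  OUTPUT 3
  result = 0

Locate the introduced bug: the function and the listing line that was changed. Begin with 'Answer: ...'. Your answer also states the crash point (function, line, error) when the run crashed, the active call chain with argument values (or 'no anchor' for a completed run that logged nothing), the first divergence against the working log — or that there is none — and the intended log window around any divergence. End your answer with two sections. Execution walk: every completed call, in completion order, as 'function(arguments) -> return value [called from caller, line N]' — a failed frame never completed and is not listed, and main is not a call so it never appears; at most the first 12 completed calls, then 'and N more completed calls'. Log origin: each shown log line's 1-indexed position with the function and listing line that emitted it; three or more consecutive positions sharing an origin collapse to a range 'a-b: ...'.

Answer: the defect is in merge_totals at line 25.
Core observation: At log position 7 the runs split — shown 'process_batch called with 4, 20', but the working version logs 'process_batch called with 20, 4'.
Call chain: main.
First divergence: position 7; shown 'process_batch called with 4, 20' vs intended 'process_batch called with 20, 4'.
Intended log window:
  5: located slot 0
  6: hit index 0
  7: process_batch called with 20, 4
  8: driver got 5
Execution walk:
  tally_events([10, 12, 5, 1], 10) -> 0  [called from fold_scores, line 10]
  fold_scores([10, 12, 5, 1], 10) -> 20  [called from merge_totals, line 23]
  process_batch(4, 20) -> 0  [called from merge_totals, line 25]
  merge_totals([10, 12, 5, 1], 10) -> 0  [called from main, line 31]
Origin of each log line:
  1: logged in main at line 30
  2: logged in merge_totals at line 22
  3: logged in fold_scores at line 9
  4: logged in tally_events at line 2
  5: logged in tally_events at line 5
  6: logged in fold_scores at line 11
  7: logged in process_batch at line 16
  8: logged in main at line 32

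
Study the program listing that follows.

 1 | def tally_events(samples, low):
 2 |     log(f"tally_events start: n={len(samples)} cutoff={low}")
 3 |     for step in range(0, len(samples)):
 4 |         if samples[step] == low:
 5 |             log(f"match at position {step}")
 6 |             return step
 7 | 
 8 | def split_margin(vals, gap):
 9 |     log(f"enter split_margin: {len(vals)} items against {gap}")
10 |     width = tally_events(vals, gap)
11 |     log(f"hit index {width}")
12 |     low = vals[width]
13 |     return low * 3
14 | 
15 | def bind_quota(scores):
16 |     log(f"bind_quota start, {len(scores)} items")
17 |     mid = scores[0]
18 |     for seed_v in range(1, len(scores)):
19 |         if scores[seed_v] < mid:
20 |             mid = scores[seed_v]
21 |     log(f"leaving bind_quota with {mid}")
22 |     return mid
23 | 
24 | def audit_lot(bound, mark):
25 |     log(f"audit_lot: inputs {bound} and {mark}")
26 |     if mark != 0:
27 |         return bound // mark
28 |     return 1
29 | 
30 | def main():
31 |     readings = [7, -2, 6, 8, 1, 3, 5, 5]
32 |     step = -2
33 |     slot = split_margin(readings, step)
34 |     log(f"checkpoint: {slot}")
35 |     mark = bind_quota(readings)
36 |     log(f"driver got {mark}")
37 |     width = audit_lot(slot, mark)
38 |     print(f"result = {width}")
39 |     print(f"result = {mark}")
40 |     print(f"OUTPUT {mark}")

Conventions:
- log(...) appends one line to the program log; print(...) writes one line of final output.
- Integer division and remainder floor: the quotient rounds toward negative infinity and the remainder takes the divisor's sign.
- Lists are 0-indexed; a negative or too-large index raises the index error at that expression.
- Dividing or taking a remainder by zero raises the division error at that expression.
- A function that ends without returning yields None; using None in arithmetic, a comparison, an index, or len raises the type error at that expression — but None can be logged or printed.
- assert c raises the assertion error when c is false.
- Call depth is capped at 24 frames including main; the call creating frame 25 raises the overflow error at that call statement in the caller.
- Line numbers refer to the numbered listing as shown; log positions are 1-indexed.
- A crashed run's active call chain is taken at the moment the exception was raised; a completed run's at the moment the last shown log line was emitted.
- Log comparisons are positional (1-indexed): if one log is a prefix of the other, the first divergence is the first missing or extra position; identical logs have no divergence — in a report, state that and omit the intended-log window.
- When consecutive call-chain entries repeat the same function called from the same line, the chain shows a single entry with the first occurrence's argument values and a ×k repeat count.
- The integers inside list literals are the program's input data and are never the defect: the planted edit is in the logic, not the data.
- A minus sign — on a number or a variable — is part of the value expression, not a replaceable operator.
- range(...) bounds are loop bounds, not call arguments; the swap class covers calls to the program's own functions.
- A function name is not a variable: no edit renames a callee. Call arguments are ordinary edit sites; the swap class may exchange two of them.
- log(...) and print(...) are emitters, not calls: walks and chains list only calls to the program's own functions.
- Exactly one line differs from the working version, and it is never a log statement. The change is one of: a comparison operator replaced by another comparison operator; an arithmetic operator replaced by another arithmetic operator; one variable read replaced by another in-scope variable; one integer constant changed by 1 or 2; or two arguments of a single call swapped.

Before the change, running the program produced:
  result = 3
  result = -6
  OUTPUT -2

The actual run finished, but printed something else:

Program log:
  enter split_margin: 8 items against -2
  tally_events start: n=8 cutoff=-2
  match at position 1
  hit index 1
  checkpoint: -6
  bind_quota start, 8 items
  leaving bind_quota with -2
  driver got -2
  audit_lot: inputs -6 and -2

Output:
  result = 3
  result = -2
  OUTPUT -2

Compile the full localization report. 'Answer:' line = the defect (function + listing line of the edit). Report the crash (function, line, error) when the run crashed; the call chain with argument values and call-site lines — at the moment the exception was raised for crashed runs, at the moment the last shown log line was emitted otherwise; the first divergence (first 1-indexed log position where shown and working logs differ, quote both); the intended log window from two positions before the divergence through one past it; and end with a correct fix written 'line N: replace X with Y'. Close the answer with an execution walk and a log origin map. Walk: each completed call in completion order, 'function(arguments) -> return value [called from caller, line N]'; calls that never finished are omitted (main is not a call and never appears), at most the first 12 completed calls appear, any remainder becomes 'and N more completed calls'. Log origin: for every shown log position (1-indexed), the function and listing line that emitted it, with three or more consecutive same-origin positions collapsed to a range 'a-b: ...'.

Answer: the defect is in main at line 39.
The tell: No log line changed; the fault shows up purely in the output.
Call chain: main -> audit_lot(-6, -2) (called at line 37).
First divergence: none (the log streams are identical).
Execution walk:
  tally_events([7, -2, 6, 8, 1, 3, 5, 5], -2) -> 1  [called from split_margin, line 10]
  split_margin([7, -2, 6, 8, 1, 3, 5, 5], -2) -> -6  [called from main, line 33]
  bind_quota([7, -2, 6, 8, 1, 3, 5, 5]) -> -2  [called from main, line 35]
  audit_lot(-6, -2) -> 3  [called from main, line 37]
Log origin:
  1: emitted by split_margin (line 9)
  2: emitted by tally_events (line 2)
  3: emitted by tally_events (line 5)
  4: emitted by split_margin (line 11)
  5: emitted by main (line 34)
  6: emitted by bind_quota (line 16)
  7: emitted by bind_quota (line 21)
  8: emitted by main (line 36)
  9: emitted by audit_lot (line 25)
A correct fix: line 39: replace `mark` with `slot`.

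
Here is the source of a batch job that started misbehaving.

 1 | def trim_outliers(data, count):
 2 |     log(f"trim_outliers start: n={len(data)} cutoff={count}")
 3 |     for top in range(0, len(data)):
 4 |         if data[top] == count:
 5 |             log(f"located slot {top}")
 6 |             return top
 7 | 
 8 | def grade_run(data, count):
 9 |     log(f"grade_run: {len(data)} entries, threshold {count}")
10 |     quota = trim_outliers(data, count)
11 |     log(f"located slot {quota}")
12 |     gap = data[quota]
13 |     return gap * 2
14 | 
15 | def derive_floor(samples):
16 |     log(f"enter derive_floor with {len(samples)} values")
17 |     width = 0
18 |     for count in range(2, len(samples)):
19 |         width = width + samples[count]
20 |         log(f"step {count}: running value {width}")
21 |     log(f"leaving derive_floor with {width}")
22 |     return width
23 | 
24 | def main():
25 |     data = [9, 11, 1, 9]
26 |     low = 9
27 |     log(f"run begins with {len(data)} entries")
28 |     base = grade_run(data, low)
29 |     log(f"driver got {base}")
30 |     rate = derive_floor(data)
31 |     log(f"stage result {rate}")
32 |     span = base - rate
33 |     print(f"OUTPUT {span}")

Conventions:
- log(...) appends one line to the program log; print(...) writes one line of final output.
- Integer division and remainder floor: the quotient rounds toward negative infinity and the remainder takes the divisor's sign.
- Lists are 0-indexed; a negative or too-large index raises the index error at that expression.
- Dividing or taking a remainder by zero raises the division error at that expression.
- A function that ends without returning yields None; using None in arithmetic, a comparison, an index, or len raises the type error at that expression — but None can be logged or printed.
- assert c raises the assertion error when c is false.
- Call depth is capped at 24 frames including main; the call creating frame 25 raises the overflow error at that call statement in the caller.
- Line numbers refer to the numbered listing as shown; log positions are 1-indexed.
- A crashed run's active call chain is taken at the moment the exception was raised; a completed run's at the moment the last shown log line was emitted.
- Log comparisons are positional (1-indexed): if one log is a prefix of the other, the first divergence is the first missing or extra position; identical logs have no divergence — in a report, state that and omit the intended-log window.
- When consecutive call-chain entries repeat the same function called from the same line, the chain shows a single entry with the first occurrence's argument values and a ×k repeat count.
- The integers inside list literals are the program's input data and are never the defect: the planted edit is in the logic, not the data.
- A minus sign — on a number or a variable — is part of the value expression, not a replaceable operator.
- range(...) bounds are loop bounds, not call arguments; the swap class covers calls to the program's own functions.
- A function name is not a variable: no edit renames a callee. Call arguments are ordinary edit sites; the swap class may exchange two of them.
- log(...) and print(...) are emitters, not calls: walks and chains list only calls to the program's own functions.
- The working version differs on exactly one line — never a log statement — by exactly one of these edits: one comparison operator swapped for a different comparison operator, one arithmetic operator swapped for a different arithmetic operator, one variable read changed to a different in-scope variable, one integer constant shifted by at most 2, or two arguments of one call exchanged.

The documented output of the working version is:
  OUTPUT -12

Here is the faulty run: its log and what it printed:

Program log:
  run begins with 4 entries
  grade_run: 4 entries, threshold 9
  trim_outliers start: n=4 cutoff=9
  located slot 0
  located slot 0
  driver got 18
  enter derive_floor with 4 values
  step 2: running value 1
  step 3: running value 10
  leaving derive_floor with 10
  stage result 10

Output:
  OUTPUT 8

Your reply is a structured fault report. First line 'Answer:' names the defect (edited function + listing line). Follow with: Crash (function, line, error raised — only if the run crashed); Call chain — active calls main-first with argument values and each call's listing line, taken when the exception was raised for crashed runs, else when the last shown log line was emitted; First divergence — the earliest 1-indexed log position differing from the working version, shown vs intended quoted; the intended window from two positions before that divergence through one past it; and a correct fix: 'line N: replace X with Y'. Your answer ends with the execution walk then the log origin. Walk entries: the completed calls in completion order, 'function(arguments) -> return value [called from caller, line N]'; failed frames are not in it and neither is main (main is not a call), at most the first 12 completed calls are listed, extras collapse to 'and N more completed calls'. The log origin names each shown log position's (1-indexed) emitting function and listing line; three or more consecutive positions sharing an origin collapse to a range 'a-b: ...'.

Answer: the defect is in derive_floor at line 18.
Key observation: At log position 8 the runs split — shown 'step 2: running value 1', but the working version logs 'step 0: running value 9'.
Call chain: main.
First divergence: position 8 — shown 'step 2: running value 1', intended 'step 0: running value 9'.
Intended log window:
  6: driver got 18
  7: enter derive_floor with 4 values
  8: step 0: running value 9
  9: step 1: running value 20
Execution walk:
  trim_outliers([9, 11, 1, 9], 9) -> 0  [called from grade_run, line 10]
  grade_run([9, 11, 1, 9], 9) -> 18  [called from main, line 28]
  derive_floor([9, 11, 1, 9]) -> 10  [called from main, line 30]
Log origins:
  1: emitted by main (line 27)
  2: emitted by grade_run (line 9)
  3: emitted by trim_outliers (line 2)
  4: emitted by trim_outliers (line 5)
  5: emitted by grade_run (line 11)
  6: emitted by main (line 29)
  7: emitted by derive_floor (line 16)
  8: emitted by derive_floor (line 20)
  9: emitted by derive_floor (line 20)
  10: emitted by derive_floor (line 21)
  11: emitted by main (line 31)
A correct fix: line 18: replace `2` with `0`.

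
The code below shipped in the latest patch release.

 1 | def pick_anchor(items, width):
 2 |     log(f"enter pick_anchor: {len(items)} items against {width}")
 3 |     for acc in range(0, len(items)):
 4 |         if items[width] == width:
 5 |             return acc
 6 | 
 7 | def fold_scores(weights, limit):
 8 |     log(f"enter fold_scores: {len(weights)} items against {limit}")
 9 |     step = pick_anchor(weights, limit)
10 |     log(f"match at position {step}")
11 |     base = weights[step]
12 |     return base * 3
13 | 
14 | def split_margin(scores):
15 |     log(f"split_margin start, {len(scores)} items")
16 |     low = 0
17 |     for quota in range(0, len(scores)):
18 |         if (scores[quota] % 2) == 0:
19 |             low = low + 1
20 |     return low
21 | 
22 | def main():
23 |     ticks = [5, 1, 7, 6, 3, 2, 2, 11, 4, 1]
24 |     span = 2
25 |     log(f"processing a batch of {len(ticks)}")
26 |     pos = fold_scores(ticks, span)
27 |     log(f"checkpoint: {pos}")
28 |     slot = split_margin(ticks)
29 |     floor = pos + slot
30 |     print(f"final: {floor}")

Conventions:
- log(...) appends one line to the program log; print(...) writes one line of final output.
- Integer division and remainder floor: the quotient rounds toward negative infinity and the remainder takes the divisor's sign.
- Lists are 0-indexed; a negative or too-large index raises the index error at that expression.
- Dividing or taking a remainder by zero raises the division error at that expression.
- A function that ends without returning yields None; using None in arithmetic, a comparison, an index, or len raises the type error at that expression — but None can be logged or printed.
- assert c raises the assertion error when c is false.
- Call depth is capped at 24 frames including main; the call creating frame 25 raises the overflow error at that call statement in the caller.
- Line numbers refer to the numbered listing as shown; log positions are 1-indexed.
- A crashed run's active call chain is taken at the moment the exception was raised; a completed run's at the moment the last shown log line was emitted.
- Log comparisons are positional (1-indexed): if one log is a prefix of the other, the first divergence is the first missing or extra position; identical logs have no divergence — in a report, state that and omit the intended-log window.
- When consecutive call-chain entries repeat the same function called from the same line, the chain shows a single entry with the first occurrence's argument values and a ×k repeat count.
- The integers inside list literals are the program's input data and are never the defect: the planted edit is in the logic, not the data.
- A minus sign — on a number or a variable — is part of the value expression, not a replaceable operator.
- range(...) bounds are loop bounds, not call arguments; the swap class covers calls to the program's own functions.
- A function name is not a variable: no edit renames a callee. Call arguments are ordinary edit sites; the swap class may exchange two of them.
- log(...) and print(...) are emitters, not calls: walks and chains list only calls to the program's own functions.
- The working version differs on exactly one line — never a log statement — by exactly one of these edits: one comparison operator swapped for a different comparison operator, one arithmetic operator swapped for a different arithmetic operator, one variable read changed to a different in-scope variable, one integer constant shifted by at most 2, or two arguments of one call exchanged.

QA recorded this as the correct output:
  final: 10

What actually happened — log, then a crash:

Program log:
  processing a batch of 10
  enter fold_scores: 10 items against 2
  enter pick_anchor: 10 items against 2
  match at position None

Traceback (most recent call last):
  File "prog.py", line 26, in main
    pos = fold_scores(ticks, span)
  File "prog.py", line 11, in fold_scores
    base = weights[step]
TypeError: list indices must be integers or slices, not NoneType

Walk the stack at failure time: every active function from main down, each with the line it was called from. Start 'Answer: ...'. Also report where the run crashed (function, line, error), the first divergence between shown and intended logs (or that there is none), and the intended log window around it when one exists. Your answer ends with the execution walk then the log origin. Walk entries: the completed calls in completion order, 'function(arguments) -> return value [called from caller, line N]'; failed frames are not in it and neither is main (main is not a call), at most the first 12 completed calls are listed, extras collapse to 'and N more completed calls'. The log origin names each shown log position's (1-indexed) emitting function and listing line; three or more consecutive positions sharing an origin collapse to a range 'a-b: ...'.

Answer: main -> fold_scores (called at line 26).
Key fact: Position 4 is the first bad log line: 'match at position None' should read 'match at position 5'.
Crash: fold_scores, line 11, TypeError.
First divergence: at position 4 the run shows 'match at position None' where the working version logs 'match at position 5'.
Intended log window:
  2: enter fold_scores: 10 items against 2
  3: enter pick_anchor: 10 items against 2
  4: match at position 5
  5: checkpoint: 6
Execution walk:
  pick_anchor([5, 1, 7, 6, 3, 2, 2, 11, 4, 1], 2) -> None  [called from fold_scores, line 9]
Origin of each log line:
  1: emitted by main (line 25)
  2: emitted by fold_scores (line 8)
  3: emitted by pick_anchor (line 2)
  4: emitted by fold_scores (line 10)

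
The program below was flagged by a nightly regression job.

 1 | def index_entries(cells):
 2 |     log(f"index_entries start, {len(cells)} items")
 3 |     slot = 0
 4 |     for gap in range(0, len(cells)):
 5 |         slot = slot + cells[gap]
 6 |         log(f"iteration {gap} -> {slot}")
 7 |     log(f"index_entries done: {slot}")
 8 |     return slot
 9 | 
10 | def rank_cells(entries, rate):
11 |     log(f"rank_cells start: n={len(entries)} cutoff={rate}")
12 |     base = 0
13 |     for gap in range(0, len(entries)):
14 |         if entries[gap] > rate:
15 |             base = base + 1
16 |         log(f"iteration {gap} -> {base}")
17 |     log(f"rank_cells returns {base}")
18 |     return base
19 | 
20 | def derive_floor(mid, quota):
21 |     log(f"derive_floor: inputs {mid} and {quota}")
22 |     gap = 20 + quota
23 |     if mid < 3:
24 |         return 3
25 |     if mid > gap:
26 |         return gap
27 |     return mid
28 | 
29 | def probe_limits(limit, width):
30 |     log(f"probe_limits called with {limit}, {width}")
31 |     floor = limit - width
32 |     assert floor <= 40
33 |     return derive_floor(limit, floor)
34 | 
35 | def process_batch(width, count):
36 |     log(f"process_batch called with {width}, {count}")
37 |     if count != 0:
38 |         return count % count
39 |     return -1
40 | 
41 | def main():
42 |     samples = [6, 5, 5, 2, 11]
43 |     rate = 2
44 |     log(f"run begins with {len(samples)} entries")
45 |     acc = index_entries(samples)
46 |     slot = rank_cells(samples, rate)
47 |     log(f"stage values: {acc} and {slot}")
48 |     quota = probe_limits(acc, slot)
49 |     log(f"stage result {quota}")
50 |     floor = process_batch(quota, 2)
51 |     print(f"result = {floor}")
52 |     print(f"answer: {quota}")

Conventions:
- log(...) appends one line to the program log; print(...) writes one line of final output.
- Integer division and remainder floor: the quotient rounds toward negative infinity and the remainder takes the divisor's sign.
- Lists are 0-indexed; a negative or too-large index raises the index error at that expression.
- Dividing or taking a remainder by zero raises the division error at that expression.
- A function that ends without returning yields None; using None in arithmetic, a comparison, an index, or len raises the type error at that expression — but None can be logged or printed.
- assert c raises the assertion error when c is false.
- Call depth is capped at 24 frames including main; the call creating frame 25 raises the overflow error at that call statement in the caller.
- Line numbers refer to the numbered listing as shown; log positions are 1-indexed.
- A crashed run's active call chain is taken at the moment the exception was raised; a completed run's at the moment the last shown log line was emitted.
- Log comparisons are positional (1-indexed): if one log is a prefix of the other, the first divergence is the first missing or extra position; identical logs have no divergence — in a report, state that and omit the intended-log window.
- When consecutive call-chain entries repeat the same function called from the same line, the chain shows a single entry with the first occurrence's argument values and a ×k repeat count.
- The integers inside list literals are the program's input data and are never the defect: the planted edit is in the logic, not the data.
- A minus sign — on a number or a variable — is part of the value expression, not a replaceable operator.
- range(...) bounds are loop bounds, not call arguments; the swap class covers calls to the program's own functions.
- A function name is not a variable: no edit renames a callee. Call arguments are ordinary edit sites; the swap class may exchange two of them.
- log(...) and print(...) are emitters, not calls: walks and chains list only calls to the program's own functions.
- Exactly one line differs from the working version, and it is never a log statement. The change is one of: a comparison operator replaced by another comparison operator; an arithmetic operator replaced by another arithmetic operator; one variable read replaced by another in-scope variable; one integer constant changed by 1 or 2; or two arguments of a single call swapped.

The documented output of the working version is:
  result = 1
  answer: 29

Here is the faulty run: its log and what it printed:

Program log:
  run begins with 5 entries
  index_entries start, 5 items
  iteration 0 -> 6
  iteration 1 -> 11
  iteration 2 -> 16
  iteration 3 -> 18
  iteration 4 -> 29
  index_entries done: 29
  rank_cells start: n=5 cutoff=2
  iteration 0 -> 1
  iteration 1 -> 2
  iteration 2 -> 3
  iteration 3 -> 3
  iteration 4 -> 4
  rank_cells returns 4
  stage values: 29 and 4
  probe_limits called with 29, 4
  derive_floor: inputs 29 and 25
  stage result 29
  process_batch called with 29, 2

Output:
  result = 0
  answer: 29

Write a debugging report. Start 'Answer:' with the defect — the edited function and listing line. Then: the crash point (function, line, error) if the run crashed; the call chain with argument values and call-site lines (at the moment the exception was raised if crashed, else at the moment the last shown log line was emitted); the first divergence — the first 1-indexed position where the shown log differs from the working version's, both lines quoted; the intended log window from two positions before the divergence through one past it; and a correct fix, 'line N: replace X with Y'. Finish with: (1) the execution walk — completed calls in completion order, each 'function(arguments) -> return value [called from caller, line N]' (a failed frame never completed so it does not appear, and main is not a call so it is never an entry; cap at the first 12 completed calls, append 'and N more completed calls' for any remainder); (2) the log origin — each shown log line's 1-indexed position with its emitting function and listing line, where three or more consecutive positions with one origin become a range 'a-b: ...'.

Answer: the defect is in process_batch at line 38.
The tell: Every logged value matches the working version; the printed result is what differs.
Call chain: main -> process_batch(29, 2) (called at line 50).
First divergence: none — the logs agree in full.
Execution walk:
  index_entries([6, 5, 5, 2, 11]) -> 29  [called from main, line 45]
  rank_cells([6, 5, 5, 2, 11], 2) -> 4  [called from main, line 46]
  derive_floor(29, 25) -> 29  [called from probe_limits, line 33]
  probe_limits(29, 4) -> 29  [called from main, line 48]
  process_batch(29, 2) -> 0  [called from main, line 50]
Origin of each log line:
  1: from main, line 44
  2: from index_entries, line 2
  3-7: from index_entries, line 6
  8: from index_entries, line 7
  9: from rank_cells, line 11
  10-14: from rank_cells, line 16
  15: from rank_cells, line 17
  16: from main, line 47
  17: from probe_limits, line 30
  18: from derive_floor, line 21
  19: from main, line 49
  20: from process_batch, line 36
A correct fix: line 38: replace `count % count` with `width % count`.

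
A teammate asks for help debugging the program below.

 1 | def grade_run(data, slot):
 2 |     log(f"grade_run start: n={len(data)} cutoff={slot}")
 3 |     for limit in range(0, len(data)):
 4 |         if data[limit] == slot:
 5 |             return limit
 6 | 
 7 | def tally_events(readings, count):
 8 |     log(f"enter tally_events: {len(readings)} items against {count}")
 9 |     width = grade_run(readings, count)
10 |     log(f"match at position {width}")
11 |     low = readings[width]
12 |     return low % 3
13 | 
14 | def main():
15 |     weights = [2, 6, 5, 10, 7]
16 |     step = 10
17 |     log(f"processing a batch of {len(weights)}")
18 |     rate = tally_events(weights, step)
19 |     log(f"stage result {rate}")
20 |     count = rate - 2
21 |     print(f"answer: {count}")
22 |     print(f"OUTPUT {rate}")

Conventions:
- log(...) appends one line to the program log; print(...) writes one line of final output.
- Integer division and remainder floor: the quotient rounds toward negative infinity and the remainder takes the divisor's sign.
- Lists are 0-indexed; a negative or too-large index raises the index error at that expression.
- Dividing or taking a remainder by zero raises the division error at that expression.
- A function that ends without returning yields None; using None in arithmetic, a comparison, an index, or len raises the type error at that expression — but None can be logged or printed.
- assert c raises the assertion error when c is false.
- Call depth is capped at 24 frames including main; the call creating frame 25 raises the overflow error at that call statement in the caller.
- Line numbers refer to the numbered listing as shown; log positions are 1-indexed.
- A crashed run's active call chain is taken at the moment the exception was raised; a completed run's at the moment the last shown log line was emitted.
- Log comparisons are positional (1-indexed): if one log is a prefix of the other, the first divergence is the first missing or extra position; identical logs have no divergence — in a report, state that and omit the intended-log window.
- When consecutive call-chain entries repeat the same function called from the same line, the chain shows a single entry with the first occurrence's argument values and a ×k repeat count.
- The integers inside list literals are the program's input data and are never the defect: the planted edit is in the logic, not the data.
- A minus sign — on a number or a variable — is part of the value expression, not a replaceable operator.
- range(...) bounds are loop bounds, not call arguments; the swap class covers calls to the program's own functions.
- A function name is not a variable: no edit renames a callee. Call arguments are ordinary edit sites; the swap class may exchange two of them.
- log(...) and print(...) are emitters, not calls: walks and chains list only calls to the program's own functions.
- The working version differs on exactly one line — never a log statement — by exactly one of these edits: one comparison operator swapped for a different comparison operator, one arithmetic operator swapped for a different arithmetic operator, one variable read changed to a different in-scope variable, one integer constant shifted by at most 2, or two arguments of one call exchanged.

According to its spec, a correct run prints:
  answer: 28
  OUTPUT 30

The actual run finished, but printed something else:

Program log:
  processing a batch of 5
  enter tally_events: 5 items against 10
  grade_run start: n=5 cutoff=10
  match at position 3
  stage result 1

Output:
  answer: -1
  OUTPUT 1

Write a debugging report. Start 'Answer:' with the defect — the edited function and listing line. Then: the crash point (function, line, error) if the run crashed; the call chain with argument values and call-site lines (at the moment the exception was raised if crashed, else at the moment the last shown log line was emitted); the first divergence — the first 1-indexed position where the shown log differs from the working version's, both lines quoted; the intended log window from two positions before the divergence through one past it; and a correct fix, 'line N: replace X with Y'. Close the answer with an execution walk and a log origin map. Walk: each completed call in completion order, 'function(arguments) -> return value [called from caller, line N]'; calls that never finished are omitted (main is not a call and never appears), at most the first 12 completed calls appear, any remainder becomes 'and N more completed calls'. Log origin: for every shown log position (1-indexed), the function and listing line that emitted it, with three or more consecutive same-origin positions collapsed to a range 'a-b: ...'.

Answer: the defect is in tally_events at line 12.
The tell: Position 5 is the first bad log line: 'stage result 1' should read 'stage result 30'.
Call chain: main.
First divergence: at position 5 the run shows 'stage result 1' where the working version logs 'stage result 30'.
Intended log window:
  3: grade_run start: n=5 cutoff=10
  4: match at position 3
  5: stage result 30
Execution walk:
  grade_run([2, 6, 5, 10, 7], 10) -> 3  [called from tally_events, line 9]
  tally_events([2, 6, 5, 10, 7], 10) -> 1  [called from main, line 18]
Origin of each log line:
  1: logged in main at line 17
  2: logged in tally_events at line 8
  3: logged in grade_run at line 2
  4: logged in tally_events at line 10
  5: logged in main at line 19
A correct fix: line 12: replace `%` with `*`.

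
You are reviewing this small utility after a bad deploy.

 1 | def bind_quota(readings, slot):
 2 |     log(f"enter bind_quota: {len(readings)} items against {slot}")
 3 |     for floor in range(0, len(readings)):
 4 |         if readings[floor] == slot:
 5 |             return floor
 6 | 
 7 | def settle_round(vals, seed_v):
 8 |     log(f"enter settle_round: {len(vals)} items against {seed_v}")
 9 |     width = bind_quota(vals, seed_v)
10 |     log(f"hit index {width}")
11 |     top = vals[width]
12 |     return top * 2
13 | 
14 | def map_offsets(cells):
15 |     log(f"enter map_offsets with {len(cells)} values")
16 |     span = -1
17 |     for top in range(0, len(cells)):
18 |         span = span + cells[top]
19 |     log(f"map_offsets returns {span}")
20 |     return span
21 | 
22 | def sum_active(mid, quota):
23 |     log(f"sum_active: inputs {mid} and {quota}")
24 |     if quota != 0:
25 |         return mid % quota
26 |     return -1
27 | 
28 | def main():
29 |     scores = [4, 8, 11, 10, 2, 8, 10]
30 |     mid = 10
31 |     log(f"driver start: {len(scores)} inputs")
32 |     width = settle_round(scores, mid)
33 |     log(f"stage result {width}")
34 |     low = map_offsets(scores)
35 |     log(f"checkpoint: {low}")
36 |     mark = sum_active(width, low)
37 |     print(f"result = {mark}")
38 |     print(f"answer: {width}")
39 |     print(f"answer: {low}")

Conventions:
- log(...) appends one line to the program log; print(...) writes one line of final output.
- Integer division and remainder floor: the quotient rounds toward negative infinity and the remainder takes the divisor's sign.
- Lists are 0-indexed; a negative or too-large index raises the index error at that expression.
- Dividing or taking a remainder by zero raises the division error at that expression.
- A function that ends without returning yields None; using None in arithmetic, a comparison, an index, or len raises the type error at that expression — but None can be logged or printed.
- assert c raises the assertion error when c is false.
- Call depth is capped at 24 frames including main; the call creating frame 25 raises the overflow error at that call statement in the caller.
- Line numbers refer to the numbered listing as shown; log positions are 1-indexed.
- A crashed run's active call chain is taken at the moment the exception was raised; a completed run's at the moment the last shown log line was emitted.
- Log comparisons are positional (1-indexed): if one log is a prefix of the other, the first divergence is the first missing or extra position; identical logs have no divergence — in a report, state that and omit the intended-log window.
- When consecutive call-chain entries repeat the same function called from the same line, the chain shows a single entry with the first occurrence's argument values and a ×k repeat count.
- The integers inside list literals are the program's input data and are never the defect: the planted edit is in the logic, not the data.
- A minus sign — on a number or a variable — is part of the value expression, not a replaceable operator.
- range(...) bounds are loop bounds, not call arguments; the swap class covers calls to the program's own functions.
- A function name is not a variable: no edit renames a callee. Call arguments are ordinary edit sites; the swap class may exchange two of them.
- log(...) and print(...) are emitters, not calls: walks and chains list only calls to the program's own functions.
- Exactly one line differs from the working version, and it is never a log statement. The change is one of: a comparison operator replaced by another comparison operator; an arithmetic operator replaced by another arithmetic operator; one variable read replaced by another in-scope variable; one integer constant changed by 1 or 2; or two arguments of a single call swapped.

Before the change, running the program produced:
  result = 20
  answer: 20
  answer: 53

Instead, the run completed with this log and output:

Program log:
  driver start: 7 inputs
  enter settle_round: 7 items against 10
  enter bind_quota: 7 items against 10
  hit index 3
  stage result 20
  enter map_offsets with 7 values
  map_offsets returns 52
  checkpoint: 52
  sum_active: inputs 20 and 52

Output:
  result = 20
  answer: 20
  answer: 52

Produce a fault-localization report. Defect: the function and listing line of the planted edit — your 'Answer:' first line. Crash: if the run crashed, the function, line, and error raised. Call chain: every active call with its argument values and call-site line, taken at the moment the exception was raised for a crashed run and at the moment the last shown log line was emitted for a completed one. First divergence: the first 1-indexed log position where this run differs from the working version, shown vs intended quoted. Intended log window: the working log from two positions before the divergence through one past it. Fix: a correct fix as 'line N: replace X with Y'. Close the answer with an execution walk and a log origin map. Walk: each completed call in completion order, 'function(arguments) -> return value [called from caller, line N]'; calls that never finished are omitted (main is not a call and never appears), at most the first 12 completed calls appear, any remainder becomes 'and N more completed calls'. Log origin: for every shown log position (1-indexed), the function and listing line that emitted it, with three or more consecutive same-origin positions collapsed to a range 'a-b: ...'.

Answer: the defect is in map_offsets at line 16.
Core observation: Position 7 is the first bad log line: 'map_offsets returns 52' should read 'map_offsets returns 53'.
Call chain: main -> sum_active(20, 52) (called at line 36).
First divergence: at position 7 the run shows 'map_offsets returns 52' where the working version logs 'map_offsets returns 53'.
Intended log window:
  5: stage result 20
  6: enter map_offsets with 7 values
  7: map_offsets returns 53
  8: checkpoint: 53
Execution walk:
  bind_quota([4, 8, 11, 10, 2, 8, 10], 10) -> 3  [called from settle_round, line 9]
  settle_round([4, 8, 11, 10, 2, 8, 10], 10) -> 20  [called from main, line 32]
  map_offsets([4, 8, 11, 10, 2, 8, 10]) -> 52  [called from main, line 34]
  sum_active(20, 52) -> 20  [called from main, line 36]
Log line origins:
  1: emitted by main (line 31)
  2: emitted by settle_round (line 8)
  3: emitted by bind_quota (line 2)
  4: emitted by settle_round (line 10)
  5: emitted by main (line 33)
  6: emitted by map_offsets (line 15)
  7: emitted by map_offsets (line 19)
  8: emitted by main (line 35)
  9: emitted by sum_active (line 23)
A correct fix: line 16: replace `-1` with `0`.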